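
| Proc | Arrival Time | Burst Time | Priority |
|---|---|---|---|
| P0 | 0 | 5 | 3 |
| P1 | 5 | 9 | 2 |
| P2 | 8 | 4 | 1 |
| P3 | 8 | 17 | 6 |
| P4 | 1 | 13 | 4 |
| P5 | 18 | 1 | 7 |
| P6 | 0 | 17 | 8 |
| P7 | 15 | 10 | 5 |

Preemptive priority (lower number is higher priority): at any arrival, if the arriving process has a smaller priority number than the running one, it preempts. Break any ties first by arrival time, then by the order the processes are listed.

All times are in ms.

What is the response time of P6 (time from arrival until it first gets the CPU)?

59

Schedule: | P0 0-5 | P1 5-8 | P2 8-12 | P1 12-18 | P4 18-31 | P7 31-41 | P3 41-58 | P5 58-59 | P6 59-76 |
Completion: P0=5  P1=18  P2=12  P3=58  P4=31  P5=59  P6=76  P7=41
Response(P6) = first start − arrival = 59 − 0 = 59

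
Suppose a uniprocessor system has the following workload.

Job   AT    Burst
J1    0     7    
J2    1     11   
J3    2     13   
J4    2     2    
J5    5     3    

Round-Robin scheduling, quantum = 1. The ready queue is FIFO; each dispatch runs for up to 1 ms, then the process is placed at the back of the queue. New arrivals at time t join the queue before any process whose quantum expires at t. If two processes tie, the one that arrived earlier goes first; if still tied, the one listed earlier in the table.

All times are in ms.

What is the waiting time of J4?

6

Timeline: | J1 0-1 | J2 1-2 | J1 2-3 | J3 3-4 | J4 4-5 | J2 5-6 | J1 6-7 | J3 7-8 | J5 8-9 | J4 9-10 | J2 10-11 | J1 11-12 | J3 12-13 | J5 13-14 | J2 14-15 | J1 15-16 | J3 16-17 | J5 17-18 | J2 18-19 | J1 19-20 | J3 20-21 | J2 21-22 | J1 22-23 | J3 23-24 | J2 24-25 | J3 25-26 | J2 26-27 | J3 27-28 | J2 28-29 | J3 29-30 | J2 30-31 | J3 31-32 | J2 32-33 | J3 33-36 |
Completion: J1=23  J2=33  J3=36  J4=10  J5=18
Turnaround (C−A): J1=23  J2=32  J3=34  J4=8  J5=13
Waiting(J4) = turnaround − burst = 8 − 2 = 6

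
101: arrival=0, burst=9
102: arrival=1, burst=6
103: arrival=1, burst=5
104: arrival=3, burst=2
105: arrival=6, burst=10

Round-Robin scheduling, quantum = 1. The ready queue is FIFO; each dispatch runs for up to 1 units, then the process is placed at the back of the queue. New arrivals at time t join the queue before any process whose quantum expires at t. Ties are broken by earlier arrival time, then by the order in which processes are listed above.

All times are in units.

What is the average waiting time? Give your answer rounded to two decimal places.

14.00

Schedule: | 101 0-1 | 102 1-2 | 103 2-3 | 101 3-4 | 102 4-5 | 104 5-6 | 103 6-7 | 101 7-8 | 102 8-9 | 105 9-10 | 104 10-11 | 103 11-12 | 101 12-13 | 102 13-14 | 105 14-15 | 103 15-16 | 101 16-17 | 102 17-18 | 105 18-19 | 103 19-20 | 101 20-21 | 102 21-22 | 105 22-23 | 101 23-24 | 105 24-25 | 101 25-26 | 105 26-27 | 101 27-28 | 105 28-32 |
Completion: 101=28  102=22  103=20  104=11  105=32
Waiting times: 101=19, 102=15, 103=14, 104=6, 105=16
Average waiting = (19+15+14+6+16) / 5 = 70/5 = 14.00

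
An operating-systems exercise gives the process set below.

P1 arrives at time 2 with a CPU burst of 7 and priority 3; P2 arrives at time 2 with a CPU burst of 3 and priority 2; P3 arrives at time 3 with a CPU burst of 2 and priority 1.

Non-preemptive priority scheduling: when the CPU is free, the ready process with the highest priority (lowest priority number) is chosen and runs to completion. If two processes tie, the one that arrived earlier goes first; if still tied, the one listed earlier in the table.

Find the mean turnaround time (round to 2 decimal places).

Gantt: | idle 0-2 | P2 2-5 | P3 5-7 | P1 7-14 |
Completion: P1=14  P2=5  P3=7
Turnaround (C−A): P1=12  P2=3  P3=4
Turnaround times: P1=12, P2=3, P3=4
Average turnaround = (12+3+4) / 3 = 19/3 = 6.33

6.33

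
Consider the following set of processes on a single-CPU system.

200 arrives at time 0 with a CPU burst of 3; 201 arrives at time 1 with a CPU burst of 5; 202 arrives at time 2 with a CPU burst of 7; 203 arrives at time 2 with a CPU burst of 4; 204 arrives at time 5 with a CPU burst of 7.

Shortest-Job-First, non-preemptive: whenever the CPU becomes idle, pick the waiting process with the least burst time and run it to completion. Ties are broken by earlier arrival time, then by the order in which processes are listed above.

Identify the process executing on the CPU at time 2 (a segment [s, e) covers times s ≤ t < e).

Gantt: | 200 0-3 | 203 3-7 | 201 7-12 | 202 12-19 | 204 19-26 |
Completion: 200=3  201=12  202=19  203=7  204=26

200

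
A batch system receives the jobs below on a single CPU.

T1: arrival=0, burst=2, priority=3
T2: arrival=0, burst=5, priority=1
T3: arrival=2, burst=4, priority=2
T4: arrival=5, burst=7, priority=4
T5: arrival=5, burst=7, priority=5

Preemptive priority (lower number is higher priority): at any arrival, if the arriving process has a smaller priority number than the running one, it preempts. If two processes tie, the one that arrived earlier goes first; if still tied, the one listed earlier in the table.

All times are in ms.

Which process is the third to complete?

Schedule: | T2 0-5 | T3 5-9 | T1 9-11 | T4 11-18 | T5 18-25 |
Completion: T1=11  T2=5  T3=9  T4=18  T5=25
Finish order: T2 → T3 → T1 → T4 → T5

T1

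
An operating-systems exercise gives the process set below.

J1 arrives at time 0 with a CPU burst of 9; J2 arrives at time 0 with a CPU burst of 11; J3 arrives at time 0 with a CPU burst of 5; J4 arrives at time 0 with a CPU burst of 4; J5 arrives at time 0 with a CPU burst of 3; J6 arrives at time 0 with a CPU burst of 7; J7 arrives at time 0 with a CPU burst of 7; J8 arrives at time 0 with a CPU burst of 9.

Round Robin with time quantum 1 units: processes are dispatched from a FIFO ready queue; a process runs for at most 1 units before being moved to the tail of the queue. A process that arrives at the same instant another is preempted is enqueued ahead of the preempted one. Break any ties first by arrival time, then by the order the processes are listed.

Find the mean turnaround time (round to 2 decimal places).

41.63

Timeline: | J1 0-1 | J2 1-2 | J3 2-3 | J4 3-4 | J5 4-5 | J6 5-6 | J7 6-7 | J8 7-8 | J1 8-9 | J2 9-10 | J3 10-11 | J4 11-12 | J5 12-13 | J6 13-14 | J7 14-15 | J8 15-16 | J1 16-17 | J2 17-18 | J3 18-19 | J4 19-20 | J5 20-21 | J6 21-22 | J7 22-23 | J8 23-24 | J1 24-25 | J2 25-26 | J3 26-27 | J4 27-28 | J6 28-29 | J7 29-30 | J8 30-31 | J1 31-32 | J2 32-33 | J3 33-34 | J6 34-35 | J7 35-36 | J8 36-37 | J1 37-38 | J2 38-39 | J6 39-40 | J7 40-41 | J8 41-42 | J1 42-43 | J2 43-44 | J6 44-45 | J7 45-46 | J8 46-47 | J1 47-48 | J2 48-49 | J8 49-50 | J1 50-51 | J2 51-52 | J8 52-53 | J2 53-55 |
Completion: J1=51  J2=55  J3=34  J4=28  J5=21  J6=45  J7=46  J8=53
Turnaround times: J1=51, J2=55, J3=34, J4=28, J5=21, J6=45, J7=46, J8=53
Average turnaround = (51+55+34+28+21+45+46+53) / 8 = 333/8 = 41.63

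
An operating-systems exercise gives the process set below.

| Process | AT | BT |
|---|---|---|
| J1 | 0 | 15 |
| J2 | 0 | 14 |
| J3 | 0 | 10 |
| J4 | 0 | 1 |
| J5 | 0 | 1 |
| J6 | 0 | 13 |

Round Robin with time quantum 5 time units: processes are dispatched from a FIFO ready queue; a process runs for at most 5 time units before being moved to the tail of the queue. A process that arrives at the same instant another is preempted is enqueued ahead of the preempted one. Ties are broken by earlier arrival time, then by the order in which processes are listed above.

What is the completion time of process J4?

Schedule: | J1 0-5 | J2 5-10 | J3 10-15 | J4 15-16 | J5 16-17 | J6 17-22 | J1 22-27 | J2 27-32 | J3 32-37 | J6 37-42 | J1 42-47 | J2 47-51 | J6 51-54 |
Completion: J1=47  J2=51  J3=37  J4=16  J5=17  J6=54
Turnaround (C−A): J1=47  J2=51  J3=37  J4=16  J5=17  J6=54

16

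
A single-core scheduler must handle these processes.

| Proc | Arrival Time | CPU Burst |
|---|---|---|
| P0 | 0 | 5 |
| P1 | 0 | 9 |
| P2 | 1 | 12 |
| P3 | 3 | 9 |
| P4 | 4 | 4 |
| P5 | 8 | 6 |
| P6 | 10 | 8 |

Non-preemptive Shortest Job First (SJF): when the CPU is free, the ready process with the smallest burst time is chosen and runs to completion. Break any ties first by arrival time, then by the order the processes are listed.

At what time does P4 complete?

9

Schedule: | P0 0-5 | P4 5-9 | P5 9-15 | P6 15-23 | P1 23-32 | P3 32-41 | P2 41-53 |
Completion: P0=5  P1=32  P2=53  P3=41  P4=9  P5=15  P6=23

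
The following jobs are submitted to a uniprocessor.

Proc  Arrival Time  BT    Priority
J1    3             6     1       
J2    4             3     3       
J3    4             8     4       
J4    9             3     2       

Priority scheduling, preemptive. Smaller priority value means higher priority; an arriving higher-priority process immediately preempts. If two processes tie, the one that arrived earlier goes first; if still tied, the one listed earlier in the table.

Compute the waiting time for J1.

Schedule: | idle 0-3 | J1 3-9 | J4 9-12 | J2 12-15 | J3 15-23 |
Completion: J1=9  J2=15  J3=23  J4=12
Turnaround (C−A): J1=6  J2=11  J3=19  J4=3
Waiting(J1) = turnaround − burst = 6 − 6 = 0

0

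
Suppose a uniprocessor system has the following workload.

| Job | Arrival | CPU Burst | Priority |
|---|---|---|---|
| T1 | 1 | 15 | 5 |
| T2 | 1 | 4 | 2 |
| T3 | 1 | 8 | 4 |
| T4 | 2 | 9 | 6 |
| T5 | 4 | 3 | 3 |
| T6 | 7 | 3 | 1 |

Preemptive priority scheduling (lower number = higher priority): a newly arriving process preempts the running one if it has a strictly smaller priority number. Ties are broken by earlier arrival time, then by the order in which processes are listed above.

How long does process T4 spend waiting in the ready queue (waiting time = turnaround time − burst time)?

Timeline: | idle 0-1 | T2 1-5 | T5 5-7 | T6 7-10 | T5 10-11 | T3 11-19 | T1 19-34 | T4 34-43 |
Completion: T1=34  T2=5  T3=19  T4=43  T5=11  T6=10
Turnaround (C−A): T1=33  T2=4  T3=18  T4=41  T5=7  T6=3
Waiting(T4) = turnaround − burst = 41 − 9 = 32

32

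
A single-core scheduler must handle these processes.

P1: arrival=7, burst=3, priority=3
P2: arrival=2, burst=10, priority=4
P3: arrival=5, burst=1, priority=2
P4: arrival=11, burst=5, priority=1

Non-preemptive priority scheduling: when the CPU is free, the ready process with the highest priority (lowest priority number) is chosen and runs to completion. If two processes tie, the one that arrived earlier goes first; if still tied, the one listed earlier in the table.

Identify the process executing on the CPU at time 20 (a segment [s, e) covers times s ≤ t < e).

Timeline: | idle 0-2 | P2 2-12 | P4 12-17 | P3 17-18 | P1 18-21 |
Completion: P1=21  P2=12  P3=18  P4=17
Turnaround (C−A): P1=14  P2=10  P3=13  P4=6

P1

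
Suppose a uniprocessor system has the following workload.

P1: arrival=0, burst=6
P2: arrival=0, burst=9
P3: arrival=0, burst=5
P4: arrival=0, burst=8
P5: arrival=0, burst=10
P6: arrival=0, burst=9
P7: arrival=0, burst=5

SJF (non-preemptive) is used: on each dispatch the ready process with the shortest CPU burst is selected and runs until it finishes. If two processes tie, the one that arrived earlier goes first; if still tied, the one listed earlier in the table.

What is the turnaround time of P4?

24

Gantt: | P3 0-5 | P7 5-10 | P1 10-16 | P4 16-24 | P2 24-33 | P6 33-42 | P5 42-52 |
Completion: P1=16  P2=33  P3=5  P4=24  P5=52  P6=42  P7=10
Turnaround(P4) = completion − arrival = 24 − 0 = 24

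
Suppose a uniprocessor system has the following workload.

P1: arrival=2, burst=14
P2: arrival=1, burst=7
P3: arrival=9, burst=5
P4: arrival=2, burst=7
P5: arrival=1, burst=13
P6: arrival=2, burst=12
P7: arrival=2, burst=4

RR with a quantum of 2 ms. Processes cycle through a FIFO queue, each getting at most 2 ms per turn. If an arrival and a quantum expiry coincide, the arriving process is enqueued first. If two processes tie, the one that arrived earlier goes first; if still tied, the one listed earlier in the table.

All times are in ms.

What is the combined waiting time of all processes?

Schedule: | idle 0-1 | P2 1-3 | P5 3-5 | P1 5-7 | P4 7-9 | P6 9-11 | P7 11-13 | P2 13-15 | P5 15-17 | P1 17-19 | P3 19-21 | P4 21-23 | P6 23-25 | P7 25-27 | P2 27-29 | P5 29-31 | P1 31-33 | P3 33-35 | P4 35-37 | P6 37-39 | P2 39-40 | P5 40-42 | P1 42-44 | P3 44-45 | P4 45-46 | P6 46-48 | P5 48-50 | P1 50-52 | P6 52-54 | P5 54-56 | P1 56-58 | P6 58-60 | P5 60-61 | P1 61-63 |
Completion: P1=63  P2=40  P3=45  P4=46  P5=61  P6=60  P7=27
Turnaround (C−A): P1=61  P2=39  P3=36  P4=44  P5=60  P6=58  P7=25
Waiting = turnaround − burst: P1=47, P2=32, P3=31, P4=37, P5=47, P6=46, P7=21
Total waiting = 47 + 32 + 31 + 37 + 47 + 46 + 21 = 261

261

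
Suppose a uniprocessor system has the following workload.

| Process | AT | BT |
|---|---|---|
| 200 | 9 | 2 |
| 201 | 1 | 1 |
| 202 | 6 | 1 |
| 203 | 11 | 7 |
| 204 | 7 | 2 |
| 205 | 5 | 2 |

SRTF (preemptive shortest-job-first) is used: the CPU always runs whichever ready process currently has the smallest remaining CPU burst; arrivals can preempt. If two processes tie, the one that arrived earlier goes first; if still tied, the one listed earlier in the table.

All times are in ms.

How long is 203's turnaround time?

8

Schedule: | idle 0-1 | 201 1-2 | idle 2-5 | 205 5-7 | 202 7-8 | 204 8-10 | 200 10-12 | 203 12-19 |
Completion: 200=12  201=2  202=8  203=19  204=10  205=7
Turnaround(203) = completion − arrival = 19 − 11 = 8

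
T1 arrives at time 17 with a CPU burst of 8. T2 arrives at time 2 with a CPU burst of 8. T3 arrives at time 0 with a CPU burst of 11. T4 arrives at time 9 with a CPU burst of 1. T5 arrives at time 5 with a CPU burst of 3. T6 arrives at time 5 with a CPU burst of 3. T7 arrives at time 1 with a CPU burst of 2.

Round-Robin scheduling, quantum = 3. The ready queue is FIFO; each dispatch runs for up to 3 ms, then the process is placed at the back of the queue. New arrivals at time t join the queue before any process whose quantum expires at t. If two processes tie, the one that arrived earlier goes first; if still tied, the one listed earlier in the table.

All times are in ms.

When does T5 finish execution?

14

Timeline: | T3 0-3 | T7 3-5 | T2 5-8 | T3 8-11 | T5 11-14 | T6 14-17 | T2 17-20 | T4 20-21 | T3 21-24 | T1 24-27 | T2 27-29 | T3 29-31 | T1 31-36 |
Completion: T1=36  T2=29  T3=31  T4=21  T5=14  T6=17  T7=5
Turnaround (C−A): T1=19  T2=27  T3=31  T4=12  T5=9  T6=12  T7=4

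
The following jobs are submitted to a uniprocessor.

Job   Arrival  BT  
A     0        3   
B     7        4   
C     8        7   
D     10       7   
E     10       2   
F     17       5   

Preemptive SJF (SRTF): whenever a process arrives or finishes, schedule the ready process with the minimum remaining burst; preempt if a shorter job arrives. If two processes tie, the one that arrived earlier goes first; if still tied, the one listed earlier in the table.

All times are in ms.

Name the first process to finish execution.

A

Timeline: | A 0-3 | idle 3-7 | B 7-11 | E 11-13 | C 13-20 | F 20-25 | D 25-32 |
Completion: A=3  B=11  C=20  D=32  E=13  F=25
Finish order: A → B → E → C → F → D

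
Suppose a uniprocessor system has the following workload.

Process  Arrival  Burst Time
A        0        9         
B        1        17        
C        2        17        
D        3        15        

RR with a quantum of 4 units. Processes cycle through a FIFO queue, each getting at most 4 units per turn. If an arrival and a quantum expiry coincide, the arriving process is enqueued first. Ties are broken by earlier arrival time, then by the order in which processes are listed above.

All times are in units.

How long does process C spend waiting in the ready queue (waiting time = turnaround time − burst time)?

39

Gantt: | A 0-4 | B 4-8 | C 8-12 | D 12-16 | A 16-20 | B 20-24 | C 24-28 | D 28-32 | A 32-33 | B 33-37 | C 37-41 | D 41-45 | B 45-49 | C 49-53 | D 53-56 | B 56-57 | C 57-58 |
Completion: A=33  B=57  C=58  D=56
Turnaround (C−A): A=33  B=56  C=56  D=53
Waiting(C) = turnaround − burst = 56 − 17 = 39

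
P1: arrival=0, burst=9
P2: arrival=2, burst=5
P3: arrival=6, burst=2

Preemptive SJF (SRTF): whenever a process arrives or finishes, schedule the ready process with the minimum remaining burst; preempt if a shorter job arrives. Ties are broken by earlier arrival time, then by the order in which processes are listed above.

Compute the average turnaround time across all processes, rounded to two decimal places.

8.00

Timeline: | P1 0-2 | P2 2-7 | P3 7-9 | P1 9-16 |
Completion: P1=16  P2=7  P3=9
Turnaround (C−A): P1=16  P2=5  P3=3
Turnaround times: P1=16, P2=5, P3=3
Average turnaround = (16+5+3) / 3 = 24/3 = 8.00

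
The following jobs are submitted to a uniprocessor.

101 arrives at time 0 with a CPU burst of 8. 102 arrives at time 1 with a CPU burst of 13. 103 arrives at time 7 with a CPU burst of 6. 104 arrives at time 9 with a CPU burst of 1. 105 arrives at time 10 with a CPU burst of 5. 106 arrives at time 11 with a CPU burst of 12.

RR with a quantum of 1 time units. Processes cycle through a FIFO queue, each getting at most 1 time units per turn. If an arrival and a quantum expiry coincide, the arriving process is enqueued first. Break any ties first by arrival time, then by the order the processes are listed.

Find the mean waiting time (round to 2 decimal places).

17.50

Timeline: | 101 0-1 | 102 1-2 | 101 2-3 | 102 3-4 | 101 4-5 | 102 5-6 | 101 6-7 | 102 7-8 | 103 8-9 | 101 9-10 | 102 10-11 | 104 11-12 | 103 12-13 | 105 13-14 | 101 14-15 | 106 15-16 | 102 16-17 | 103 17-18 | 105 18-19 | 101 19-20 | 106 20-21 | 102 21-22 | 103 22-23 | 105 23-24 | 101 24-25 | 106 25-26 | 102 26-27 | 103 27-28 | 105 28-29 | 106 29-30 | 102 30-31 | 103 31-32 | 105 32-33 | 106 33-34 | 102 34-35 | 106 35-36 | 102 36-37 | 106 37-38 | 102 38-39 | 106 39-40 | 102 40-41 | 106 41-45 |
Completion: 101=25  102=41  103=32  104=12  105=33  106=45
Waiting times: 101=17, 102=27, 103=19, 104=2, 105=18, 106=22
Average waiting = (17+27+19+2+18+22) / 6 = 105/6 = 17.50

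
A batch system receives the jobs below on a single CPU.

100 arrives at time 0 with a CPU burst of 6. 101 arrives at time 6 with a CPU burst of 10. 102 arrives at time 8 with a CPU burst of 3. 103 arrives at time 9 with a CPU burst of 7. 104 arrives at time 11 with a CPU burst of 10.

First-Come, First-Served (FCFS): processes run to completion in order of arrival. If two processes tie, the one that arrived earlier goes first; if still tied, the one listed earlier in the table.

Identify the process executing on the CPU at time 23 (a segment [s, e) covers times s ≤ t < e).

103

Gantt: | 100 0-6 | 101 6-16 | 102 16-19 | 103 19-26 | 104 26-36 |
Completion: 100=6  101=16  102=19  103=26  104=36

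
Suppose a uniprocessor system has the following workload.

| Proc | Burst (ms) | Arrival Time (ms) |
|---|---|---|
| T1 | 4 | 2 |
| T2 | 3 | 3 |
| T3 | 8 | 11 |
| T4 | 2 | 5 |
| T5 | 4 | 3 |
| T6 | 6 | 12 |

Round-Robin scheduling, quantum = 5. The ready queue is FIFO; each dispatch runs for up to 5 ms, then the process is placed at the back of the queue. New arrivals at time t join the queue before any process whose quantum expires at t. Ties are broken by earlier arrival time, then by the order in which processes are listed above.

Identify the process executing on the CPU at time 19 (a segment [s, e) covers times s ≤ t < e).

Gantt: | idle 0-2 | T1 2-6 | T2 6-9 | T5 9-13 | T4 13-15 | T3 15-20 | T6 20-25 | T3 25-28 | T6 28-29 |
Completion: T1=6  T2=9  T3=28  T4=15  T5=13  T6=29

T3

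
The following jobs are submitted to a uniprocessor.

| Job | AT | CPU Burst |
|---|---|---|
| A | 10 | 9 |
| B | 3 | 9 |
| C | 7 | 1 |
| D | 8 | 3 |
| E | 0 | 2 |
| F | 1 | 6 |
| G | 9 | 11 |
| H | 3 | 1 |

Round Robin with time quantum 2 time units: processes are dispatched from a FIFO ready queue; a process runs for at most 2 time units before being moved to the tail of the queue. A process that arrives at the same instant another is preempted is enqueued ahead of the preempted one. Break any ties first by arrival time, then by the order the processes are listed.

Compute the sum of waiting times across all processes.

Schedule: | E 0-2 | F 2-4 | B 4-6 | H 6-7 | F 7-9 | B 9-11 | C 11-12 | D 12-14 | G 14-16 | F 16-18 | A 18-20 | B 20-22 | D 22-23 | G 23-25 | A 25-27 | B 27-29 | G 29-31 | A 31-33 | B 33-34 | G 34-36 | A 36-38 | G 38-40 | A 40-41 | G 41-42 |
Completion: A=41  B=34  C=12  D=23  E=2  F=18  G=42  H=7
Turnaround (C−A): A=31  B=31  C=5  D=15  E=2  F=17  G=33  H=4
Waiting = turnaround − burst: A=22, B=22, C=4, D=12, E=0, F=11, G=22, H=3
Total waiting = 22 + 22 + 4 + 12 + 0 + 11 + 22 + 3 = 96

96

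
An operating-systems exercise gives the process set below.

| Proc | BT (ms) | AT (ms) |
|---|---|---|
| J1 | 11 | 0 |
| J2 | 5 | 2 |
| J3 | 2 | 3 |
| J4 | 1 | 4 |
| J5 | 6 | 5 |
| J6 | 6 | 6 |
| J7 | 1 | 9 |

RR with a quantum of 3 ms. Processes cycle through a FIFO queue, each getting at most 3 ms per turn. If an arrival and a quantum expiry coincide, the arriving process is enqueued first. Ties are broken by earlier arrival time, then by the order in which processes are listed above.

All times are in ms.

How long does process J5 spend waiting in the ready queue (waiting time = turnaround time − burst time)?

16

Gantt: | J1 0-3 | J2 3-6 | J3 6-8 | J1 8-11 | J4 11-12 | J5 12-15 | J6 15-18 | J2 18-20 | J7 20-21 | J1 21-24 | J5 24-27 | J6 27-30 | J1 30-32 |
Completion: J1=32  J2=20  J3=8  J4=12  J5=27  J6=30  J7=21
Turnaround (C−A): J1=32  J2=18  J3=5  J4=8  J5=22  J6=24  J7=12
Waiting(J5) = turnaround − burst = 22 − 6 = 16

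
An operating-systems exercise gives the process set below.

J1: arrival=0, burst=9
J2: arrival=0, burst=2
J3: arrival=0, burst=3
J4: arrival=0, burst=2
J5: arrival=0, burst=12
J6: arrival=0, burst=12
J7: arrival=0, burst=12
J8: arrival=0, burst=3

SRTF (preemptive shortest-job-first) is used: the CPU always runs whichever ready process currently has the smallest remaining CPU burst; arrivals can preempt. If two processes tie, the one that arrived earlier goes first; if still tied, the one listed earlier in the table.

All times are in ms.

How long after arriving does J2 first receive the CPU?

Schedule: | J2 0-2 | J4 2-4 | J3 4-7 | J8 7-10 | J1 10-19 | J5 19-31 | J6 31-43 | J7 43-55 |
Completion: J1=19  J2=2  J3=7  J4=4  J5=31  J6=43  J7=55  J8=10
Turnaround (C−A): J1=19  J2=2  J3=7  J4=4  J5=31  J6=43  J7=55  J8=10
Response(J2) = first start − arrival = 0 − 0 = 0

0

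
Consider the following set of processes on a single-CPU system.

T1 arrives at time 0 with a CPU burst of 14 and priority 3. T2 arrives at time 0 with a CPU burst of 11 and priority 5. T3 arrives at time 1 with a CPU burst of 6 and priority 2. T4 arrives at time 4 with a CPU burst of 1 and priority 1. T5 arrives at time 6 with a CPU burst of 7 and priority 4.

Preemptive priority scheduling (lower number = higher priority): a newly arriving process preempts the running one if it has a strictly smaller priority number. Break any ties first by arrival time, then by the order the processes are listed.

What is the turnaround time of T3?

7

Gantt: | T1 0-1 | T3 1-4 | T4 4-5 | T3 5-8 | T1 8-21 | T5 21-28 | T2 28-39 |
Completion: T1=21  T2=39  T3=8  T4=5  T5=28
Turnaround (C−A): T1=21  T2=39  T3=7  T4=1  T5=22
Turnaround(T3) = completion − arrival = 8 − 1 = 7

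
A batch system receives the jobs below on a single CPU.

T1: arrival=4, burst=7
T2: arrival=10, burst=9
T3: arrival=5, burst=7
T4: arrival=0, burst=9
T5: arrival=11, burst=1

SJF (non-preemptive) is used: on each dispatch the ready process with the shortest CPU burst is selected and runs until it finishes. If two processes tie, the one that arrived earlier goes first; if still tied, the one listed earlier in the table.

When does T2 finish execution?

33

Timeline: | T4 0-9 | T1 9-16 | T5 16-17 | T3 17-24 | T2 24-33 |
Completion: T1=16  T2=33  T3=24  T4=9  T5=17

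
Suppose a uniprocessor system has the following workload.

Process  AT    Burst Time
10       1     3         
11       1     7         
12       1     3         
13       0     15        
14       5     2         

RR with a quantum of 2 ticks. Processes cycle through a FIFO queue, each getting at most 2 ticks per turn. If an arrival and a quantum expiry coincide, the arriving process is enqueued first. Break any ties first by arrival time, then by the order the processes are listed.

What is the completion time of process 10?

11

Schedule: | 13 0-2 | 10 2-4 | 11 4-6 | 12 6-8 | 13 8-10 | 10 10-11 | 14 11-13 | 11 13-15 | 12 15-16 | 13 16-18 | 11 18-20 | 13 20-22 | 11 22-23 | 13 23-30 |
Completion: 10=11  11=23  12=16  13=30  14=13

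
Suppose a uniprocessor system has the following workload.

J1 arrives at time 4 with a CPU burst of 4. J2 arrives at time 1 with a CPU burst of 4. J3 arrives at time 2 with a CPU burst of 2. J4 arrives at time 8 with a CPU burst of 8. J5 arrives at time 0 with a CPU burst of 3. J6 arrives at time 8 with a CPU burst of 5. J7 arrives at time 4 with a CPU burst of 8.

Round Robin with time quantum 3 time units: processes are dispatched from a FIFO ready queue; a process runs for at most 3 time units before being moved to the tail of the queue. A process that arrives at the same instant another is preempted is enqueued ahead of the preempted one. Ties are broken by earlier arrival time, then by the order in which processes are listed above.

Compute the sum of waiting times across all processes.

83

Timeline: | J5 0-3 | J2 3-6 | J3 6-8 | J1 8-11 | J7 11-14 | J2 14-15 | J4 15-18 | J6 18-21 | J1 21-22 | J7 22-25 | J4 25-28 | J6 28-30 | J7 30-32 | J4 32-34 |
Completion: J1=22  J2=15  J3=8  J4=34  J5=3  J6=30  J7=32
Waiting = turnaround − burst: J1=14, J2=10, J3=4, J4=18, J5=0, J6=17, J7=20
Total waiting = 14 + 10 + 4 + 18 + 0 + 17 + 20 = 83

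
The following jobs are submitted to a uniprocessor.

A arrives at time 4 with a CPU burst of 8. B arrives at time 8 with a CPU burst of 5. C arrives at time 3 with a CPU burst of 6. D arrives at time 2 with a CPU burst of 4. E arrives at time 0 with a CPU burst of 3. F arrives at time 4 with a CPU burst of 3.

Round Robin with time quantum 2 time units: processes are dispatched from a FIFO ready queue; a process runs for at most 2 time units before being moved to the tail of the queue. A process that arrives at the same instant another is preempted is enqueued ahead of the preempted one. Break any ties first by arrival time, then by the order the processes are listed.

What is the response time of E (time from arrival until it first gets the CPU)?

0

Timeline: | E 0-2 | D 2-4 | E 4-5 | C 5-7 | A 7-9 | F 9-11 | D 11-13 | C 13-15 | B 15-17 | A 17-19 | F 19-20 | C 20-22 | B 22-24 | A 24-26 | B 26-27 | A 27-29 |
Completion: A=29  B=27  C=22  D=13  E=5  F=20
Turnaround (C−A): A=25  B=19  C=19  D=11  E=5  F=16
Response(E) = first start − arrival = 0 − 0 = 0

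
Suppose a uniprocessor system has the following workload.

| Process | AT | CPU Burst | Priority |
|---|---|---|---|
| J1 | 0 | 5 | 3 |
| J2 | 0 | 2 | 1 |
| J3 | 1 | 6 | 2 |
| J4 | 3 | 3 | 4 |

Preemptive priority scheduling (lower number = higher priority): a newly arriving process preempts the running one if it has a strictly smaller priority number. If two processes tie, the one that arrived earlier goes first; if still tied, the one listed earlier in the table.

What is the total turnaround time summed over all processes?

Timeline: | J2 0-2 | J3 2-8 | J1 8-13 | J4 13-16 |
Completion: J1=13  J2=2  J3=8  J4=16
Turnaround = completion − arrival: J1=13, J2=2, J3=7, J4=13
Total turnaround = 13 + 2 + 7 + 13 = 35

35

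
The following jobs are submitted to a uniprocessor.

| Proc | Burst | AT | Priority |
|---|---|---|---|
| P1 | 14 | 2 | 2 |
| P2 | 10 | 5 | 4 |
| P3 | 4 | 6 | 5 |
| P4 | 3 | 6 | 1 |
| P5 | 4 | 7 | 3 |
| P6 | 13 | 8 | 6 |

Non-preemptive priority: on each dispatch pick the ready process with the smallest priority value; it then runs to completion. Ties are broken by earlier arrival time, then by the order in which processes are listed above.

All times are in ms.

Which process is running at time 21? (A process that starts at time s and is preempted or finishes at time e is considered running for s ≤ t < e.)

Schedule: | idle 0-2 | P1 2-16 | P4 16-19 | P5 19-23 | P2 23-33 | P3 33-37 | P6 37-50 |
Completion: P1=16  P2=33  P3=37  P4=19  P5=23  P6=50

P5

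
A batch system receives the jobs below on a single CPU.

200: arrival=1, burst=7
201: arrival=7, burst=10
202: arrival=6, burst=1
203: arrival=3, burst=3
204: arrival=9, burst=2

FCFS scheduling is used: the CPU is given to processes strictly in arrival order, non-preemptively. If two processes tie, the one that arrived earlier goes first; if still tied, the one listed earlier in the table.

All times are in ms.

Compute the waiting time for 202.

5

Timeline: | idle 0-1 | 200 1-8 | 203 8-11 | 202 11-12 | 201 12-22 | 204 22-24 |
Completion: 200=8  201=22  202=12  203=11  204=24
Turnaround (C−A): 200=7  201=15  202=6  203=8  204=15
Waiting(202) = turnaround − burst = 6 − 1 = 5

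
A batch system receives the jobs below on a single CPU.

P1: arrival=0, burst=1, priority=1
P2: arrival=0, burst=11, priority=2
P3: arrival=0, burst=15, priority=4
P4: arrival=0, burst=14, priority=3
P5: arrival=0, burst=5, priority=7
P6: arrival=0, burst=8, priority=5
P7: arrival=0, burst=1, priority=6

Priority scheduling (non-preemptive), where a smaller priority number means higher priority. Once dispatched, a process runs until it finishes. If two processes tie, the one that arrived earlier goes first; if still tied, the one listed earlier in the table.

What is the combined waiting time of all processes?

179

Gantt: | P1 0-1 | P2 1-12 | P4 12-26 | P3 26-41 | P6 41-49 | P7 49-50 | P5 50-55 |
Completion: P1=1  P2=12  P3=41  P4=26  P5=55  P6=49  P7=50
Turnaround (C−A): P1=1  P2=12  P3=41  P4=26  P5=55  P6=49  P7=50
Waiting = turnaround − burst: P1=0, P2=1, P3=26, P4=12, P5=50, P6=41, P7=49
Total waiting = 0 + 1 + 26 + 12 + 50 + 41 + 49 = 179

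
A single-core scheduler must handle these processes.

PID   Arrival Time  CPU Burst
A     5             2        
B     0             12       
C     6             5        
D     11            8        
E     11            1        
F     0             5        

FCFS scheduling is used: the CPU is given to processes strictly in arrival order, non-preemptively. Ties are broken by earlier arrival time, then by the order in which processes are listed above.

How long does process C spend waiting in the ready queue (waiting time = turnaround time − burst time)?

13

Gantt: | B 0-12 | F 12-17 | A 17-19 | C 19-24 | D 24-32 | E 32-33 |
Completion: A=19  B=12  C=24  D=32  E=33  F=17
Waiting(C) = turnaround − burst = 18 − 5 = 13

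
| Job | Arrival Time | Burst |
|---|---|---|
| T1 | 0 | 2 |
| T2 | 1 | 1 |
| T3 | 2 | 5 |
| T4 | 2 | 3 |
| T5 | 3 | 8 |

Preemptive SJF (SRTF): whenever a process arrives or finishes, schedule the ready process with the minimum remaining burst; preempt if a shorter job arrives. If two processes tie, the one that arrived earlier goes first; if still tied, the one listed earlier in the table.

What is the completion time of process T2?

Timeline: | T1 0-2 | T2 2-3 | T4 3-6 | T3 6-11 | T5 11-19 |
Completion: T1=2  T2=3  T3=11  T4=6  T5=19
Turnaround (C−A): T1=2  T2=2  T3=9  T4=4  T5=16

3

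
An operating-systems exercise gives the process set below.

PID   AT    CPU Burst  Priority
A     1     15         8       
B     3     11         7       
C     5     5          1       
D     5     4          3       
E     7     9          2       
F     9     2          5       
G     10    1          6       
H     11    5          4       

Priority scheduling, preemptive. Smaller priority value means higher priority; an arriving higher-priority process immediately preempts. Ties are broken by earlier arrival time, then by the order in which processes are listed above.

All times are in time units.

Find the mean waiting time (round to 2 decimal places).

16.38

Timeline: | idle 0-1 | A 1-3 | B 3-5 | C 5-10 | E 10-19 | D 19-23 | H 23-28 | F 28-30 | G 30-31 | B 31-40 | A 40-53 |
Completion: A=53  B=40  C=10  D=23  E=19  F=30  G=31  H=28
Turnaround (C−A): A=52  B=37  C=5  D=18  E=12  F=21  G=21  H=17
Waiting times: A=37, B=26, C=0, D=14, E=3, F=19, G=20, H=12
Average waiting = (37+26+0+14+3+19+20+12) / 8 = 131/8 = 16.38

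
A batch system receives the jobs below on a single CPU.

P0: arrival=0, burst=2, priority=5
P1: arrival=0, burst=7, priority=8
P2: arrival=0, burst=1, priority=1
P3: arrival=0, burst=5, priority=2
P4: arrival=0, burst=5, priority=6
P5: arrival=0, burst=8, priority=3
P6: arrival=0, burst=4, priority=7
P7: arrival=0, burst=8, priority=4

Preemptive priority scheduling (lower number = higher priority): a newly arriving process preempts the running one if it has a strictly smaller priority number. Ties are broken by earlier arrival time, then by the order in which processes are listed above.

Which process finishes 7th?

Schedule: | P2 0-1 | P3 1-6 | P5 6-14 | P7 14-22 | P0 22-24 | P4 24-29 | P6 29-33 | P1 33-40 |
Completion: P0=24  P1=40  P2=1  P3=6  P4=29  P5=14  P6=33  P7=22
Turnaround (C−A): P0=24  P1=40  P2=1  P3=6  P4=29  P5=14  P6=33  P7=22
Finish order: P2 → P3 → P5 → P7 → P0 → P4 → P6 → P1

P6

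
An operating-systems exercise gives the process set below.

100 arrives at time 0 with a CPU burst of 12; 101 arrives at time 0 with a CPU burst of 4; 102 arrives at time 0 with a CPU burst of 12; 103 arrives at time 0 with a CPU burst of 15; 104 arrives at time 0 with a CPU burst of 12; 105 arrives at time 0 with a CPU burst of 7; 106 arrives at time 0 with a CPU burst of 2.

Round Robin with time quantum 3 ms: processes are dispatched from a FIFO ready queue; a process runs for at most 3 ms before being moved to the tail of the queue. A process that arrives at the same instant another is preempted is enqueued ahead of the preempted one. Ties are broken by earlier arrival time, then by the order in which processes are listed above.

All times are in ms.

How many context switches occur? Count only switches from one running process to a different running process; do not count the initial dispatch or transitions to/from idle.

Gantt: | 100 0-3 | 101 3-6 | 102 6-9 | 103 9-12 | 104 12-15 | 105 15-18 | 106 18-20 | 100 20-23 | 101 23-24 | 102 24-27 | 103 27-30 | 104 30-33 | 105 33-36 | 100 36-39 | 102 39-42 | 103 42-45 | 104 45-48 | 105 48-49 | 100 49-52 | 102 52-55 | 103 55-58 | 104 58-61 | 103 61-64 |
Completion: 100=52  101=24  102=55  103=64  104=61  105=49  106=20
Turnaround (C−A): 100=52  101=24  102=55  103=64  104=61  105=49  106=20

22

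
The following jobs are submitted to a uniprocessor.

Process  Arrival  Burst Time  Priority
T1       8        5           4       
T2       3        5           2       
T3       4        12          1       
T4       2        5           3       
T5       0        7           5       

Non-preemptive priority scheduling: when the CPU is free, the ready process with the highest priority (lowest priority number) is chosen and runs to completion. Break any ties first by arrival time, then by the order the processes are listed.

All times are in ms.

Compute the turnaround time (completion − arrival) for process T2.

Timeline: | T5 0-7 | T3 7-19 | T2 19-24 | T4 24-29 | T1 29-34 |
Completion: T1=34  T2=24  T3=19  T4=29  T5=7
Turnaround (C−A): T1=26  T2=21  T3=15  T4=27  T5=7
Turnaround(T2) = completion − arrival = 24 − 3 = 21

21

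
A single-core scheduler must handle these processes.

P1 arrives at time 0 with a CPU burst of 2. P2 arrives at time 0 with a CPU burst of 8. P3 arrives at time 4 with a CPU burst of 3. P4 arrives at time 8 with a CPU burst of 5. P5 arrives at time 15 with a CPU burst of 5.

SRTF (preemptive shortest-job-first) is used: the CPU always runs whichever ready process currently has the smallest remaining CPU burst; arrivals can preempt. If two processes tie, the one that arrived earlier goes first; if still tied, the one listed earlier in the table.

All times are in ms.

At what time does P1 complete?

Schedule: | P1 0-2 | P2 2-4 | P3 4-7 | P2 7-13 | P4 13-18 | P5 18-23 |
Completion: P1=2  P2=13  P3=7  P4=18  P5=23
Turnaround (C−A): P1=2  P2=13  P3=3  P4=10  P5=8

2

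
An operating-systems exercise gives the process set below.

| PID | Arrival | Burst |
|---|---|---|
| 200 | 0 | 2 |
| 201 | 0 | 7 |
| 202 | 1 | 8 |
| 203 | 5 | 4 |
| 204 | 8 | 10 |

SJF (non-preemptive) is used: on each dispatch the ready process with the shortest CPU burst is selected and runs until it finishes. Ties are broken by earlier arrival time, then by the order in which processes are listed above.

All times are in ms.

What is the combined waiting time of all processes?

31

Schedule: | 200 0-2 | 201 2-9 | 203 9-13 | 202 13-21 | 204 21-31 |
Completion: 200=2  201=9  202=21  203=13  204=31
Turnaround (C−A): 200=2  201=9  202=20  203=8  204=23
Waiting = turnaround − burst: 200=0, 201=2, 202=12, 203=4, 204=13
Total waiting = 0 + 2 + 12 + 4 + 13 = 31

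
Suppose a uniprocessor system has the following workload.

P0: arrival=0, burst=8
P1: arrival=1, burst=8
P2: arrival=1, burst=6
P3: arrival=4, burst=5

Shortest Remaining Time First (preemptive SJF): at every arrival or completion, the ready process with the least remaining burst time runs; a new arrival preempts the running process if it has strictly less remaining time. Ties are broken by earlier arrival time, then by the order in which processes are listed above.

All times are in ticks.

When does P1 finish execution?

27

Schedule: | P0 0-1 | P2 1-7 | P3 7-12 | P0 12-19 | P1 19-27 |
Completion: P0=19  P1=27  P2=7  P3=12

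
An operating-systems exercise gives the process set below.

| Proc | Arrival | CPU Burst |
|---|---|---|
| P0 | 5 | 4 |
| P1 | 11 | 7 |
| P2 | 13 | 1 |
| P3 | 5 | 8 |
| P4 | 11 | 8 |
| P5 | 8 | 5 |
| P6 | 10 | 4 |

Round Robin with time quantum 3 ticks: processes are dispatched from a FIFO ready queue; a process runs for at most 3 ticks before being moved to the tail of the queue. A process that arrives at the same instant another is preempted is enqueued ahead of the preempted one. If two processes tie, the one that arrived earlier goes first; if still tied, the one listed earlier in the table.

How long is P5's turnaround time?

22

Schedule: | idle 0-5 | P0 5-8 | P3 8-11 | P5 11-14 | P0 14-15 | P6 15-18 | P1 18-21 | P4 21-24 | P3 24-27 | P2 27-28 | P5 28-30 | P6 30-31 | P1 31-34 | P4 34-37 | P3 37-39 | P1 39-40 | P4 40-42 |
Completion: P0=15  P1=40  P2=28  P3=39  P4=42  P5=30  P6=31
Turnaround (C−A): P0=10  P1=29  P2=15  P3=34  P4=31  P5=22  P6=21
Turnaround(P5) = completion − arrival = 30 − 8 = 22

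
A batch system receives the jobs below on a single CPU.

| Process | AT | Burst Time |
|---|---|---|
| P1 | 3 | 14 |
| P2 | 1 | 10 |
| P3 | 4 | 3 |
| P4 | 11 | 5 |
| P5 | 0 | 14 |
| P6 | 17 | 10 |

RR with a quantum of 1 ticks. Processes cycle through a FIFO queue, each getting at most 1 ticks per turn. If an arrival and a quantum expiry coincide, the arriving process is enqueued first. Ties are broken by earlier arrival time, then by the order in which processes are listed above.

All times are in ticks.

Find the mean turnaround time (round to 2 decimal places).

36.50

Schedule: | P5 0-1 | P2 1-2 | P5 2-3 | P2 3-4 | P1 4-5 | P5 5-6 | P3 6-7 | P2 7-8 | P1 8-9 | P5 9-10 | P3 10-11 | P2 11-12 | P1 12-13 | P5 13-14 | P4 14-15 | P3 15-16 | P2 16-17 | P1 17-18 | P5 18-19 | P4 19-20 | P6 20-21 | P2 21-22 | P1 22-23 | P5 23-24 | P4 24-25 | P6 25-26 | P2 26-27 | P1 27-28 | P5 28-29 | P4 29-30 | P6 30-31 | P2 31-32 | P1 32-33 | P5 33-34 | P4 34-35 | P6 35-36 | P2 36-37 | P1 37-38 | P5 38-39 | P6 39-40 | P2 40-41 | P1 41-42 | P5 42-43 | P6 43-44 | P1 44-45 | P5 45-46 | P6 46-47 | P1 47-48 | P5 48-49 | P6 49-50 | P1 50-51 | P5 51-52 | P6 52-53 | P1 53-54 | P6 54-55 | P1 55-56 |
Completion: P1=56  P2=41  P3=16  P4=35  P5=52  P6=55
Turnaround times: P1=53, P2=40, P3=12, P4=24, P5=52, P6=38
Average turnaround = (53+40+12+24+52+38) / 6 = 219/6 = 36.50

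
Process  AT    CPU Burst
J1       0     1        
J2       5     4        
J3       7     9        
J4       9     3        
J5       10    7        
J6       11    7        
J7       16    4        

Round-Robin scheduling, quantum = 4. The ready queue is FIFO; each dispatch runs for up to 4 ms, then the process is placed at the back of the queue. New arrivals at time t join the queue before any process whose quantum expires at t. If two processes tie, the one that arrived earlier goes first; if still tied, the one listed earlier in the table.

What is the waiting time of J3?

Gantt: | J1 0-1 | idle 1-5 | J2 5-9 | J3 9-13 | J4 13-16 | J5 16-20 | J6 20-24 | J3 24-28 | J7 28-32 | J5 32-35 | J6 35-38 | J3 38-39 |
Completion: J1=1  J2=9  J3=39  J4=16  J5=35  J6=38  J7=32
Waiting(J3) = turnaround − burst = 32 − 9 = 23

23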